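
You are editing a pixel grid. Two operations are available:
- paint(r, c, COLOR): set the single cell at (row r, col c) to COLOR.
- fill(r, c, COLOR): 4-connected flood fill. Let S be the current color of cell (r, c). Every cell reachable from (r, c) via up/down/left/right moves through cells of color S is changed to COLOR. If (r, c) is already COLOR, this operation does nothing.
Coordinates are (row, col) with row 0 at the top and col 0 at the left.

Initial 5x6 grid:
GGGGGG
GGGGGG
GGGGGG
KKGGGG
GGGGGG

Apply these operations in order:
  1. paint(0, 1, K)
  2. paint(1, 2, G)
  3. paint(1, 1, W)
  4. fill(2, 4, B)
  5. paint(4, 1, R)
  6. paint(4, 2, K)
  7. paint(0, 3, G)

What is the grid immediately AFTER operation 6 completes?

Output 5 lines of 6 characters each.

Answer: BKBBBB
BWBBBB
BBBBBB
KKBBBB
BRKBBB

Derivation:
After op 1 paint(0,1,K):
GKGGGG
GGGGGG
GGGGGG
KKGGGG
GGGGGG
After op 2 paint(1,2,G):
GKGGGG
GGGGGG
GGGGGG
KKGGGG
GGGGGG
After op 3 paint(1,1,W):
GKGGGG
GWGGGG
GGGGGG
KKGGGG
GGGGGG
After op 4 fill(2,4,B) [26 cells changed]:
BKBBBB
BWBBBB
BBBBBB
KKBBBB
BBBBBB
After op 5 paint(4,1,R):
BKBBBB
BWBBBB
BBBBBB
KKBBBB
BRBBBB
After op 6 paint(4,2,K):
BKBBBB
BWBBBB
BBBBBB
KKBBBB
BRKBBB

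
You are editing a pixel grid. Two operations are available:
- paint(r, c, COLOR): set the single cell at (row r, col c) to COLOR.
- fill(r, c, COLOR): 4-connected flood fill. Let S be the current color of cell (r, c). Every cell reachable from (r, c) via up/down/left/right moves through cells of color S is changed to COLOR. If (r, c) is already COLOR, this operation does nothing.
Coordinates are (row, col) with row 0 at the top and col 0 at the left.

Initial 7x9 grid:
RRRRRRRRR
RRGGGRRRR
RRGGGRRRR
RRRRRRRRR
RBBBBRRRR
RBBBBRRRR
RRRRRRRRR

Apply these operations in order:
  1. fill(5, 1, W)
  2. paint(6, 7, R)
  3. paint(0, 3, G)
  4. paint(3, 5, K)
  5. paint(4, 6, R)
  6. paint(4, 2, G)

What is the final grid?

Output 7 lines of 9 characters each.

After op 1 fill(5,1,W) [8 cells changed]:
RRRRRRRRR
RRGGGRRRR
RRGGGRRRR
RRRRRRRRR
RWWWWRRRR
RWWWWRRRR
RRRRRRRRR
After op 2 paint(6,7,R):
RRRRRRRRR
RRGGGRRRR
RRGGGRRRR
RRRRRRRRR
RWWWWRRRR
RWWWWRRRR
RRRRRRRRR
After op 3 paint(0,3,G):
RRRGRRRRR
RRGGGRRRR
RRGGGRRRR
RRRRRRRRR
RWWWWRRRR
RWWWWRRRR
RRRRRRRRR
After op 4 paint(3,5,K):
RRRGRRRRR
RRGGGRRRR
RRGGGRRRR
RRRRRKRRR
RWWWWRRRR
RWWWWRRRR
RRRRRRRRR
After op 5 paint(4,6,R):
RRRGRRRRR
RRGGGRRRR
RRGGGRRRR
RRRRRKRRR
RWWWWRRRR
RWWWWRRRR
RRRRRRRRR
After op 6 paint(4,2,G):
RRRGRRRRR
RRGGGRRRR
RRGGGRRRR
RRRRRKRRR
RWGWWRRRR
RWWWWRRRR
RRRRRRRRR

Answer: RRRGRRRRR
RRGGGRRRR
RRGGGRRRR
RRRRRKRRR
RWGWWRRRR
RWWWWRRRR
RRRRRRRRR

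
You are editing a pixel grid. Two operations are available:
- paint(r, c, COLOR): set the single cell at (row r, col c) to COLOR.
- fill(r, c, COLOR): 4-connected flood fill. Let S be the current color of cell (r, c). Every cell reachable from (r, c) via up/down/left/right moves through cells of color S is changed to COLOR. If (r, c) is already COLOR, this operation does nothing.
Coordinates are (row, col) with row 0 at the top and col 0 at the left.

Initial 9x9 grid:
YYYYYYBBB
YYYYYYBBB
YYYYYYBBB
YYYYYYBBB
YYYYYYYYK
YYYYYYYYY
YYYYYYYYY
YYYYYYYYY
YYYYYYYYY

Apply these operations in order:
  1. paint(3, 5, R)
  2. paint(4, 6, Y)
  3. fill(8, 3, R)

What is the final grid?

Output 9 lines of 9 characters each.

Answer: RRRRRRBBB
RRRRRRBBB
RRRRRRBBB
RRRRRRBBB
RRRRRRRRK
RRRRRRRRR
RRRRRRRRR
RRRRRRRRR
RRRRRRRRR

Derivation:
After op 1 paint(3,5,R):
YYYYYYBBB
YYYYYYBBB
YYYYYYBBB
YYYYYRBBB
YYYYYYYYK
YYYYYYYYY
YYYYYYYYY
YYYYYYYYY
YYYYYYYYY
After op 2 paint(4,6,Y):
YYYYYYBBB
YYYYYYBBB
YYYYYYBBB
YYYYYRBBB
YYYYYYYYK
YYYYYYYYY
YYYYYYYYY
YYYYYYYYY
YYYYYYYYY
After op 3 fill(8,3,R) [67 cells changed]:
RRRRRRBBB
RRRRRRBBB
RRRRRRBBB
RRRRRRBBB
RRRRRRRRK
RRRRRRRRR
RRRRRRRRR
RRRRRRRRR
RRRRRRRRR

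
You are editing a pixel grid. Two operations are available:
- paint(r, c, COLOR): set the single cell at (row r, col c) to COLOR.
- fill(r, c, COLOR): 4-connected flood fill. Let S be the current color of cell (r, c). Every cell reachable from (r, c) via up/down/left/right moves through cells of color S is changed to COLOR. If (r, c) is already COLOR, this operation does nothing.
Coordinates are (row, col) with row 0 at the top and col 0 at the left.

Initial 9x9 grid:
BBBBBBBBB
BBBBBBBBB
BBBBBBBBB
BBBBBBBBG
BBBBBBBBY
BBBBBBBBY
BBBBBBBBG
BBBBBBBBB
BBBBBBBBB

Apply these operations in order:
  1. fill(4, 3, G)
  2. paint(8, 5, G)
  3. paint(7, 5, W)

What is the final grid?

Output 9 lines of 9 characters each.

Answer: GGGGGGGGG
GGGGGGGGG
GGGGGGGGG
GGGGGGGGG
GGGGGGGGY
GGGGGGGGY
GGGGGGGGG
GGGGGWGGG
GGGGGGGGG

Derivation:
After op 1 fill(4,3,G) [77 cells changed]:
GGGGGGGGG
GGGGGGGGG
GGGGGGGGG
GGGGGGGGG
GGGGGGGGY
GGGGGGGGY
GGGGGGGGG
GGGGGGGGG
GGGGGGGGG
After op 2 paint(8,5,G):
GGGGGGGGG
GGGGGGGGG
GGGGGGGGG
GGGGGGGGG
GGGGGGGGY
GGGGGGGGY
GGGGGGGGG
GGGGGGGGG
GGGGGGGGG
After op 3 paint(7,5,W):
GGGGGGGGG
GGGGGGGGG
GGGGGGGGG
GGGGGGGGG
GGGGGGGGY
GGGGGGGGY
GGGGGGGGG
GGGGGWGGG
GGGGGGGGG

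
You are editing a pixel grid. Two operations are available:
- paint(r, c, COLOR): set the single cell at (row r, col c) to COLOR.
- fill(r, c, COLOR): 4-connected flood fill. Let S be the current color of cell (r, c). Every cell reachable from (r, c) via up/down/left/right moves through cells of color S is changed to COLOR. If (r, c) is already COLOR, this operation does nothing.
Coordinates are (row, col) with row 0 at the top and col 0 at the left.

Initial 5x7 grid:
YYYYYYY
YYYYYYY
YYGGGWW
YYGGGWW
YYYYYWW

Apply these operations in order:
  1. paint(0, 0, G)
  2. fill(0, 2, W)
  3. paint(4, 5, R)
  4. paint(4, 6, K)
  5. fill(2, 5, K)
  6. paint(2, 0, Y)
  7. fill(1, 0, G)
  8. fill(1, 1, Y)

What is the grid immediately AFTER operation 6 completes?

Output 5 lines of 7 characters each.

Answer: GKKKKKK
KKKKKKK
YKGGGKK
KKGGGKK
KKKKKRK

Derivation:
After op 1 paint(0,0,G):
GYYYYYY
YYYYYYY
YYGGGWW
YYGGGWW
YYYYYWW
After op 2 fill(0,2,W) [22 cells changed]:
GWWWWWW
WWWWWWW
WWGGGWW
WWGGGWW
WWWWWWW
After op 3 paint(4,5,R):
GWWWWWW
WWWWWWW
WWGGGWW
WWGGGWW
WWWWWRW
After op 4 paint(4,6,K):
GWWWWWW
WWWWWWW
WWGGGWW
WWGGGWW
WWWWWRK
After op 5 fill(2,5,K) [26 cells changed]:
GKKKKKK
KKKKKKK
KKGGGKK
KKGGGKK
KKKKKRK
After op 6 paint(2,0,Y):
GKKKKKK
KKKKKKK
YKGGGKK
KKGGGKK
KKKKKRK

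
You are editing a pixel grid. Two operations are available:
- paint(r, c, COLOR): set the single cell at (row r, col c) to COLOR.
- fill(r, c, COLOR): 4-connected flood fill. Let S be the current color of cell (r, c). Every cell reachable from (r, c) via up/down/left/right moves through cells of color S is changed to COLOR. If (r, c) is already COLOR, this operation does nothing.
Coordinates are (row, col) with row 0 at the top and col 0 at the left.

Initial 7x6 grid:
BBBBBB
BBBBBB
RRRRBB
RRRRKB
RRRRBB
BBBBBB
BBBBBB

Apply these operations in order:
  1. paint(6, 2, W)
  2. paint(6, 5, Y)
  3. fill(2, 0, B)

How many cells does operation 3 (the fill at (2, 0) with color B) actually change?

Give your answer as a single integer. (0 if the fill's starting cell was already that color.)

Answer: 12

Derivation:
After op 1 paint(6,2,W):
BBBBBB
BBBBBB
RRRRBB
RRRRKB
RRRRBB
BBBBBB
BBWBBB
After op 2 paint(6,5,Y):
BBBBBB
BBBBBB
RRRRBB
RRRRKB
RRRRBB
BBBBBB
BBWBBY
After op 3 fill(2,0,B) [12 cells changed]:
BBBBBB
BBBBBB
BBBBBB
BBBBKB
BBBBBB
BBBBBB
BBWBBY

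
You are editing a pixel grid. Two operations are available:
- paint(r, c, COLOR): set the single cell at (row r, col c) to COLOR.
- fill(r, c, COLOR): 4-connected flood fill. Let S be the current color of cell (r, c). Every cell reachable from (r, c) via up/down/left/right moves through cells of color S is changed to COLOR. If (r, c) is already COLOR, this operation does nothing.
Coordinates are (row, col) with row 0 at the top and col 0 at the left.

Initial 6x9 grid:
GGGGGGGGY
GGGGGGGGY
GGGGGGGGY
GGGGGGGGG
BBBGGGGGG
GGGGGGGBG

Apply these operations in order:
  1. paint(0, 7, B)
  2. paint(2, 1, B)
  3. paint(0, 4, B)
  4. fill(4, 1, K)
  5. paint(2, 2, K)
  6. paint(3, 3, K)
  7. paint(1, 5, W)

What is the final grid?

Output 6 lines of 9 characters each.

After op 1 paint(0,7,B):
GGGGGGGBY
GGGGGGGGY
GGGGGGGGY
GGGGGGGGG
BBBGGGGGG
GGGGGGGBG
After op 2 paint(2,1,B):
GGGGGGGBY
GGGGGGGGY
GBGGGGGGY
GGGGGGGGG
BBBGGGGGG
GGGGGGGBG
After op 3 paint(0,4,B):
GGGGBGGBY
GGGGGGGGY
GBGGGGGGY
GGGGGGGGG
BBBGGGGGG
GGGGGGGBG
After op 4 fill(4,1,K) [3 cells changed]:
GGGGBGGBY
GGGGGGGGY
GBGGGGGGY
GGGGGGGGG
KKKGGGGGG
GGGGGGGBG
After op 5 paint(2,2,K):
GGGGBGGBY
GGGGGGGGY
GBKGGGGGY
GGGGGGGGG
KKKGGGGGG
GGGGGGGBG
After op 6 paint(3,3,K):
GGGGBGGBY
GGGGGGGGY
GBKGGGGGY
GGGKGGGGG
KKKGGGGGG
GGGGGGGBG
After op 7 paint(1,5,W):
GGGGBGGBY
GGGGGWGGY
GBKGGGGGY
GGGKGGGGG
KKKGGGGGG
GGGGGGGBG

Answer: GGGGBGGBY
GGGGGWGGY
GBKGGGGGY
GGGKGGGGG
KKKGGGGGG
GGGGGGGBG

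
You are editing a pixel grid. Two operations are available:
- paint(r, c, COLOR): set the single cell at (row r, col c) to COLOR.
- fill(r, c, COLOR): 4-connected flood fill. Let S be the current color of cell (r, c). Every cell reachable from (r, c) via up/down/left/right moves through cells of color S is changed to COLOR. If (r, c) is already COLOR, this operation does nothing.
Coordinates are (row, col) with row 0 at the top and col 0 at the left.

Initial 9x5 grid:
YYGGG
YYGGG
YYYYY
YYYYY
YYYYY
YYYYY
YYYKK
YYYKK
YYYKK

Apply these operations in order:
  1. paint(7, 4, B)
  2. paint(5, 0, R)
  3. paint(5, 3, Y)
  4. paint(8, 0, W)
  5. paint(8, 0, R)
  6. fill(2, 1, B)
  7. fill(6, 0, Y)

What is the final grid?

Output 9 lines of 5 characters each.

After op 1 paint(7,4,B):
YYGGG
YYGGG
YYYYY
YYYYY
YYYYY
YYYYY
YYYKK
YYYKB
YYYKK
After op 2 paint(5,0,R):
YYGGG
YYGGG
YYYYY
YYYYY
YYYYY
RYYYY
YYYKK
YYYKB
YYYKK
After op 3 paint(5,3,Y):
YYGGG
YYGGG
YYYYY
YYYYY
YYYYY
RYYYY
YYYKK
YYYKB
YYYKK
After op 4 paint(8,0,W):
YYGGG
YYGGG
YYYYY
YYYYY
YYYYY
RYYYY
YYYKK
YYYKB
WYYKK
After op 5 paint(8,0,R):
YYGGG
YYGGG
YYYYY
YYYYY
YYYYY
RYYYY
YYYKK
YYYKB
RYYKK
After op 6 fill(2,1,B) [31 cells changed]:
BBGGG
BBGGG
BBBBB
BBBBB
BBBBB
RBBBB
BBBKK
BBBKB
RBBKK
After op 7 fill(6,0,Y) [31 cells changed]:
YYGGG
YYGGG
YYYYY
YYYYY
YYYYY
RYYYY
YYYKK
YYYKB
RYYKK

Answer: YYGGG
YYGGG
YYYYY
YYYYY
YYYYY
RYYYY
YYYKK
YYYKB
RYYKK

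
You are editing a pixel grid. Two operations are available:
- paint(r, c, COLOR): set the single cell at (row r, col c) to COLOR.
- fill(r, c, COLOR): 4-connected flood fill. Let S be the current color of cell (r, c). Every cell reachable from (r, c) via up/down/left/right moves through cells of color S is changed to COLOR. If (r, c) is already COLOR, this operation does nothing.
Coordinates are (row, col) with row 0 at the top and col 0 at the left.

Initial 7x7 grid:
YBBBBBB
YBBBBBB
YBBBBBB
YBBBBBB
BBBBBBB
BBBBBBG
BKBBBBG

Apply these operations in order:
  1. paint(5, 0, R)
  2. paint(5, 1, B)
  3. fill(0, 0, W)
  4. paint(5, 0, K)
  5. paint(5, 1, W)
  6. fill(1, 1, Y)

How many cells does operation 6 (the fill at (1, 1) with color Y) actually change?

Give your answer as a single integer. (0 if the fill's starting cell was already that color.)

Answer: 39

Derivation:
After op 1 paint(5,0,R):
YBBBBBB
YBBBBBB
YBBBBBB
YBBBBBB
BBBBBBB
RBBBBBG
BKBBBBG
After op 2 paint(5,1,B):
YBBBBBB
YBBBBBB
YBBBBBB
YBBBBBB
BBBBBBB
RBBBBBG
BKBBBBG
After op 3 fill(0,0,W) [4 cells changed]:
WBBBBBB
WBBBBBB
WBBBBBB
WBBBBBB
BBBBBBB
RBBBBBG
BKBBBBG
After op 4 paint(5,0,K):
WBBBBBB
WBBBBBB
WBBBBBB
WBBBBBB
BBBBBBB
KBBBBBG
BKBBBBG
After op 5 paint(5,1,W):
WBBBBBB
WBBBBBB
WBBBBBB
WBBBBBB
BBBBBBB
KWBBBBG
BKBBBBG
After op 6 fill(1,1,Y) [39 cells changed]:
WYYYYYY
WYYYYYY
WYYYYYY
WYYYYYY
YYYYYYY
KWYYYYG
BKYYYYG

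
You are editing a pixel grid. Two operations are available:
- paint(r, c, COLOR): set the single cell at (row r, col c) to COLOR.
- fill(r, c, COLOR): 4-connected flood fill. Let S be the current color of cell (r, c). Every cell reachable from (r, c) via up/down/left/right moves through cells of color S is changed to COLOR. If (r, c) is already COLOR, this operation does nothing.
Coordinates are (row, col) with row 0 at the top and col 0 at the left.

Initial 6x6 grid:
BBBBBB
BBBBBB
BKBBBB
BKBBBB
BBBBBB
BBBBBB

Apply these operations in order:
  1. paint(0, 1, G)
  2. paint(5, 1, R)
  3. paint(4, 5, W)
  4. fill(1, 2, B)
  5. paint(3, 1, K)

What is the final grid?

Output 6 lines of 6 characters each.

After op 1 paint(0,1,G):
BGBBBB
BBBBBB
BKBBBB
BKBBBB
BBBBBB
BBBBBB
After op 2 paint(5,1,R):
BGBBBB
BBBBBB
BKBBBB
BKBBBB
BBBBBB
BRBBBB
After op 3 paint(4,5,W):
BGBBBB
BBBBBB
BKBBBB
BKBBBB
BBBBBW
BRBBBB
After op 4 fill(1,2,B) [0 cells changed]:
BGBBBB
BBBBBB
BKBBBB
BKBBBB
BBBBBW
BRBBBB
After op 5 paint(3,1,K):
BGBBBB
BBBBBB
BKBBBB
BKBBBB
BBBBBW
BRBBBB

Answer: BGBBBB
BBBBBB
BKBBBB
BKBBBB
BBBBBW
BRBBBB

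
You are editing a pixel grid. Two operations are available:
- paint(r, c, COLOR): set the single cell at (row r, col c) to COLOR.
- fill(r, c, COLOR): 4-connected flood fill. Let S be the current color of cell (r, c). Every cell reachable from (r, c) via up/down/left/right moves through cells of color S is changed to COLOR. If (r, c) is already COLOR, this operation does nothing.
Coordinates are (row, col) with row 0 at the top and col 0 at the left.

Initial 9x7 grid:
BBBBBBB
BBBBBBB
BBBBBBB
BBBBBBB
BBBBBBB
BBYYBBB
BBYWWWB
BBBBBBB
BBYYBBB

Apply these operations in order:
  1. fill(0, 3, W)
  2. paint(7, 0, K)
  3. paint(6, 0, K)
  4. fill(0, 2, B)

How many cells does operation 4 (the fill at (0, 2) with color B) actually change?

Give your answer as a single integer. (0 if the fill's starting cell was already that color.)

Answer: 56

Derivation:
After op 1 fill(0,3,W) [55 cells changed]:
WWWWWWW
WWWWWWW
WWWWWWW
WWWWWWW
WWWWWWW
WWYYWWW
WWYWWWW
WWWWWWW
WWYYWWW
After op 2 paint(7,0,K):
WWWWWWW
WWWWWWW
WWWWWWW
WWWWWWW
WWWWWWW
WWYYWWW
WWYWWWW
KWWWWWW
WWYYWWW
After op 3 paint(6,0,K):
WWWWWWW
WWWWWWW
WWWWWWW
WWWWWWW
WWWWWWW
WWYYWWW
KWYWWWW
KWWWWWW
WWYYWWW
After op 4 fill(0,2,B) [56 cells changed]:
BBBBBBB
BBBBBBB
BBBBBBB
BBBBBBB
BBBBBBB
BBYYBBB
KBYBBBB
KBBBBBB
BBYYBBB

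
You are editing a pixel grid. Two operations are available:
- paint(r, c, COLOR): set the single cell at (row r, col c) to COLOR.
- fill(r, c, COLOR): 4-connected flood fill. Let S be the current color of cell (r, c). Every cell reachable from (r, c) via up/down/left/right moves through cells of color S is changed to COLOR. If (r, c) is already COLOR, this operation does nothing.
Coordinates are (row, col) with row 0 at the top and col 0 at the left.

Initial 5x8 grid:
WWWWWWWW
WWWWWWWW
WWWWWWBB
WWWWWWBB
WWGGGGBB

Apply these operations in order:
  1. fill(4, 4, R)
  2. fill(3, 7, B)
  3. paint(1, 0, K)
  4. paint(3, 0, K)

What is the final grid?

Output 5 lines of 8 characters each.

After op 1 fill(4,4,R) [4 cells changed]:
WWWWWWWW
WWWWWWWW
WWWWWWBB
WWWWWWBB
WWRRRRBB
After op 2 fill(3,7,B) [0 cells changed]:
WWWWWWWW
WWWWWWWW
WWWWWWBB
WWWWWWBB
WWRRRRBB
After op 3 paint(1,0,K):
WWWWWWWW
KWWWWWWW
WWWWWWBB
WWWWWWBB
WWRRRRBB
After op 4 paint(3,0,K):
WWWWWWWW
KWWWWWWW
WWWWWWBB
KWWWWWBB
WWRRRRBB

Answer: WWWWWWWW
KWWWWWWW
WWWWWWBB
KWWWWWBB
WWRRRRBB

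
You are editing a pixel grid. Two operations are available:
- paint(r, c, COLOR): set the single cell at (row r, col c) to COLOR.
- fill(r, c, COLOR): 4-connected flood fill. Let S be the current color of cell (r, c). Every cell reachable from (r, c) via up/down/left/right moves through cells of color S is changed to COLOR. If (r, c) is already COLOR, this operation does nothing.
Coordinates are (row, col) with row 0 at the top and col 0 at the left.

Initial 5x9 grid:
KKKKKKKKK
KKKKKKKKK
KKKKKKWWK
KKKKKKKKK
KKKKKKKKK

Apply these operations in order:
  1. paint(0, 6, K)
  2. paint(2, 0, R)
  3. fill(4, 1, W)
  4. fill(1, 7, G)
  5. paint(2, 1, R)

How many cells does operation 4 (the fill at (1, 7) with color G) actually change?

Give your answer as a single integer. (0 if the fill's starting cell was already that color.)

Answer: 44

Derivation:
After op 1 paint(0,6,K):
KKKKKKKKK
KKKKKKKKK
KKKKKKWWK
KKKKKKKKK
KKKKKKKKK
After op 2 paint(2,0,R):
KKKKKKKKK
KKKKKKKKK
RKKKKKWWK
KKKKKKKKK
KKKKKKKKK
After op 3 fill(4,1,W) [42 cells changed]:
WWWWWWWWW
WWWWWWWWW
RWWWWWWWW
WWWWWWWWW
WWWWWWWWW
After op 4 fill(1,7,G) [44 cells changed]:
GGGGGGGGG
GGGGGGGGG
RGGGGGGGG
GGGGGGGGG
GGGGGGGGG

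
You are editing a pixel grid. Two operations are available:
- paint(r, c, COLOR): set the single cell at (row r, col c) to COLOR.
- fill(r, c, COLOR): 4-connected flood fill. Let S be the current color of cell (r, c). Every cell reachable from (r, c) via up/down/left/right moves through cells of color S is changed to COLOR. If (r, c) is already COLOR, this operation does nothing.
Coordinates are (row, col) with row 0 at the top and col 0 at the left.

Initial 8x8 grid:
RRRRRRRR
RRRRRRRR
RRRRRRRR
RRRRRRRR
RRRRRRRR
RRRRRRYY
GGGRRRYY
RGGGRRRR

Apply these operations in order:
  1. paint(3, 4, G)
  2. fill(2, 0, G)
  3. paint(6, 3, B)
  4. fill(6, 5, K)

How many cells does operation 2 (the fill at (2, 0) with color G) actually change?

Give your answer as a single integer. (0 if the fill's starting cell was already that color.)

After op 1 paint(3,4,G):
RRRRRRRR
RRRRRRRR
RRRRRRRR
RRRRGRRR
RRRRRRRR
RRRRRRYY
GGGRRRYY
RGGGRRRR
After op 2 fill(2,0,G) [52 cells changed]:
GGGGGGGG
GGGGGGGG
GGGGGGGG
GGGGGGGG
GGGGGGGG
GGGGGGYY
GGGGGGYY
RGGGGGGG

Answer: 52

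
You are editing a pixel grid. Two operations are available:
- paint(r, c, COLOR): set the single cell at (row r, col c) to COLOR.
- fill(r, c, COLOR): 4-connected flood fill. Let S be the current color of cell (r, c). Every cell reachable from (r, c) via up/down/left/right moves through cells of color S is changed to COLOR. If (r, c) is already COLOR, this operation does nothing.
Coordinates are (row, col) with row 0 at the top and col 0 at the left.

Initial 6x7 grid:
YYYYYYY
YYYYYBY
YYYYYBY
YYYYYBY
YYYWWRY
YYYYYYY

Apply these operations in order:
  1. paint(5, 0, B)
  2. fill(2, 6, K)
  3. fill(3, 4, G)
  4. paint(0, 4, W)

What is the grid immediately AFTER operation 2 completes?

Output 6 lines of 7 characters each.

Answer: KKKKKKK
KKKKKBK
KKKKKBK
KKKKKBK
KKKWWRK
BKKKKKK

Derivation:
After op 1 paint(5,0,B):
YYYYYYY
YYYYYBY
YYYYYBY
YYYYYBY
YYYWWRY
BYYYYYY
After op 2 fill(2,6,K) [35 cells changed]:
KKKKKKK
KKKKKBK
KKKKKBK
KKKKKBK
KKKWWRK
BKKKKKK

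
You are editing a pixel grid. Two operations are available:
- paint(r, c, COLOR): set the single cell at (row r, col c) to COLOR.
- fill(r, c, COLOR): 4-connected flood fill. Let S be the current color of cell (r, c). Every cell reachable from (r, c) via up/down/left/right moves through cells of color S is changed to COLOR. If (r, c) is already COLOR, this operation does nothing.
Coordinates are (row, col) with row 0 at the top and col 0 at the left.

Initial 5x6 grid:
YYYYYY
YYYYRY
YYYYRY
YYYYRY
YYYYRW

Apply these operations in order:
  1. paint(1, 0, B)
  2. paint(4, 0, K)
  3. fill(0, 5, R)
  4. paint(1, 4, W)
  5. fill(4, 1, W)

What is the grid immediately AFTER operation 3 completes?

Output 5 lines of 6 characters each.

Answer: RRRRRR
BRRRRR
RRRRRR
RRRRRR
KRRRRW

Derivation:
After op 1 paint(1,0,B):
YYYYYY
BYYYRY
YYYYRY
YYYYRY
YYYYRW
After op 2 paint(4,0,K):
YYYYYY
BYYYRY
YYYYRY
YYYYRY
KYYYRW
After op 3 fill(0,5,R) [23 cells changed]:
RRRRRR
BRRRRR
RRRRRR
RRRRRR
KRRRRW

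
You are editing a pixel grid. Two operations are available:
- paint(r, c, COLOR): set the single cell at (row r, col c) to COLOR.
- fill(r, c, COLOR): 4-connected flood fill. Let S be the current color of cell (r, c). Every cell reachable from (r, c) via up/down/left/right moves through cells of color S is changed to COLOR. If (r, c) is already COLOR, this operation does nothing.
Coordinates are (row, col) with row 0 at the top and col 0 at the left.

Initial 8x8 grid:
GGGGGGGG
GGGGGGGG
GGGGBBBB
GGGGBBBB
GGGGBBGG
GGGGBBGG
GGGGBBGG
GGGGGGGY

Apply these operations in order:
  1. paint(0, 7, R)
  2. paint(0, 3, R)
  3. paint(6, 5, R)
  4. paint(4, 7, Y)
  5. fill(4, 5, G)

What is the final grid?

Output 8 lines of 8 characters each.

After op 1 paint(0,7,R):
GGGGGGGR
GGGGGGGG
GGGGBBBB
GGGGBBBB
GGGGBBGG
GGGGBBGG
GGGGBBGG
GGGGGGGY
After op 2 paint(0,3,R):
GGGRGGGR
GGGGGGGG
GGGGBBBB
GGGGBBBB
GGGGBBGG
GGGGBBGG
GGGGBBGG
GGGGGGGY
After op 3 paint(6,5,R):
GGGRGGGR
GGGGGGGG
GGGGBBBB
GGGGBBBB
GGGGBBGG
GGGGBBGG
GGGGBRGG
GGGGGGGY
After op 4 paint(4,7,Y):
GGGRGGGR
GGGGGGGG
GGGGBBBB
GGGGBBBB
GGGGBBGY
GGGGBBGG
GGGGBRGG
GGGGGGGY
After op 5 fill(4,5,G) [13 cells changed]:
GGGRGGGR
GGGGGGGG
GGGGGGGG
GGGGGGGG
GGGGGGGY
GGGGGGGG
GGGGGRGG
GGGGGGGY

Answer: GGGRGGGR
GGGGGGGG
GGGGGGGG
GGGGGGGG
GGGGGGGY
GGGGGGGG
GGGGGRGG
GGGGGGGY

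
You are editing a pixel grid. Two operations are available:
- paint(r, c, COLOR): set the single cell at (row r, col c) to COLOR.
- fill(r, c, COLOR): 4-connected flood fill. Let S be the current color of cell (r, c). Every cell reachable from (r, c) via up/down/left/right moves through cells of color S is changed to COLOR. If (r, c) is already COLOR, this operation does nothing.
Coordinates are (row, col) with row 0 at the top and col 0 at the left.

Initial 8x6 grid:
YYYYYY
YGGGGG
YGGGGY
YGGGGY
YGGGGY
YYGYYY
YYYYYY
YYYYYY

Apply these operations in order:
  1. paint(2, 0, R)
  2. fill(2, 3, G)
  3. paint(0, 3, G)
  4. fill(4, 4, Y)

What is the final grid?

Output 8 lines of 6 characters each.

After op 1 paint(2,0,R):
YYYYYY
YGGGGG
RGGGGY
YGGGGY
YGGGGY
YYGYYY
YYYYYY
YYYYYY
After op 2 fill(2,3,G) [0 cells changed]:
YYYYYY
YGGGGG
RGGGGY
YGGGGY
YGGGGY
YYGYYY
YYYYYY
YYYYYY
After op 3 paint(0,3,G):
YYYGYY
YGGGGG
RGGGGY
YGGGGY
YGGGGY
YYGYYY
YYYYYY
YYYYYY
After op 4 fill(4,4,Y) [19 cells changed]:
YYYYYY
YYYYYY
RYYYYY
YYYYYY
YYYYYY
YYYYYY
YYYYYY
YYYYYY

Answer: YYYYYY
YYYYYY
RYYYYY
YYYYYY
YYYYYY
YYYYYY
YYYYYY
YYYYYY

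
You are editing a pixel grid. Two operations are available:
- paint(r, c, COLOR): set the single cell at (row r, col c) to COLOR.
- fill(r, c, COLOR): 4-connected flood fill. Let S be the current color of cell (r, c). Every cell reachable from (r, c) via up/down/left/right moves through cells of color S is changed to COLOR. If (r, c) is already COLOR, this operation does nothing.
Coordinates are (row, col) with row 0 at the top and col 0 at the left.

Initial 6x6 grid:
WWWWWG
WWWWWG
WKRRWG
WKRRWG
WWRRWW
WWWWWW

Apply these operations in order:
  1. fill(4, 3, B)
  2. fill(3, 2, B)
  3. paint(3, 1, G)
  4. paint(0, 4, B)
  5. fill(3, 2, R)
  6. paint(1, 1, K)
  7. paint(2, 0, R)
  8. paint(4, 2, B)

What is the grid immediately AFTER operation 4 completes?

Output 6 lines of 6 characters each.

After op 1 fill(4,3,B) [6 cells changed]:
WWWWWG
WWWWWG
WKBBWG
WKBBWG
WWBBWW
WWWWWW
After op 2 fill(3,2,B) [0 cells changed]:
WWWWWG
WWWWWG
WKBBWG
WKBBWG
WWBBWW
WWWWWW
After op 3 paint(3,1,G):
WWWWWG
WWWWWG
WKBBWG
WGBBWG
WWBBWW
WWWWWW
After op 4 paint(0,4,B):
WWWWBG
WWWWWG
WKBBWG
WGBBWG
WWBBWW
WWWWWW

Answer: WWWWBG
WWWWWG
WKBBWG
WGBBWG
WWBBWW
WWWWWW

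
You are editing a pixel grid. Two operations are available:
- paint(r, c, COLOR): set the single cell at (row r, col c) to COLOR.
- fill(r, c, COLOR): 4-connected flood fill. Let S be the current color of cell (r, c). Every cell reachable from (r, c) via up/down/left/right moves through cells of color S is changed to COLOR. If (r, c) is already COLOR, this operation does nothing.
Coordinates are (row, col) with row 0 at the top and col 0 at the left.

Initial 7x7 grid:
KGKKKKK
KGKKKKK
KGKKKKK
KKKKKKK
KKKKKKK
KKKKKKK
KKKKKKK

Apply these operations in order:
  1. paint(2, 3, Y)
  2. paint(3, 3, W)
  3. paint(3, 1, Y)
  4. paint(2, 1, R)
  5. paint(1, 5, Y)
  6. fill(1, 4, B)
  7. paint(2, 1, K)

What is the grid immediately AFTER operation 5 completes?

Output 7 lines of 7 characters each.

Answer: KGKKKKK
KGKKKYK
KRKYKKK
KYKWKKK
KKKKKKK
KKKKKKK
KKKKKKK

Derivation:
After op 1 paint(2,3,Y):
KGKKKKK
KGKKKKK
KGKYKKK
KKKKKKK
KKKKKKK
KKKKKKK
KKKKKKK
After op 2 paint(3,3,W):
KGKKKKK
KGKKKKK
KGKYKKK
KKKWKKK
KKKKKKK
KKKKKKK
KKKKKKK
After op 3 paint(3,1,Y):
KGKKKKK
KGKKKKK
KGKYKKK
KYKWKKK
KKKKKKK
KKKKKKK
KKKKKKK
After op 4 paint(2,1,R):
KGKKKKK
KGKKKKK
KRKYKKK
KYKWKKK
KKKKKKK
KKKKKKK
KKKKKKK
After op 5 paint(1,5,Y):
KGKKKKK
KGKKKYK
KRKYKKK
KYKWKKK
KKKKKKK
KKKKKKK
KKKKKKK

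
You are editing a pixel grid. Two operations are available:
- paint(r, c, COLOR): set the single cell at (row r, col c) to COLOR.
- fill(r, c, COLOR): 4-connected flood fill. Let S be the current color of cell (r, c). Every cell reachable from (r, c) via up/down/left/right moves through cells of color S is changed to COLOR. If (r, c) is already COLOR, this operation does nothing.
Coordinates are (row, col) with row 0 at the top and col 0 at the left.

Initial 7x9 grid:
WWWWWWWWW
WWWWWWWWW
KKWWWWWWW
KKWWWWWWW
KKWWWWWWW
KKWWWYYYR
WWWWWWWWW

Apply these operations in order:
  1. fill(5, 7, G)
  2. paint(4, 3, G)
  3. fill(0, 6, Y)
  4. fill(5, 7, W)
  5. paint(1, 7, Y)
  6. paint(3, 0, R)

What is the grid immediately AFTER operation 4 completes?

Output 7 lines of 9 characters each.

After op 1 fill(5,7,G) [3 cells changed]:
WWWWWWWWW
WWWWWWWWW
KKWWWWWWW
KKWWWWWWW
KKWWWWWWW
KKWWWGGGR
WWWWWWWWW
After op 2 paint(4,3,G):
WWWWWWWWW
WWWWWWWWW
KKWWWWWWW
KKWWWWWWW
KKWGWWWWW
KKWWWGGGR
WWWWWWWWW
After op 3 fill(0,6,Y) [50 cells changed]:
YYYYYYYYY
YYYYYYYYY
KKYYYYYYY
KKYYYYYYY
KKYGYYYYY
KKYYYGGGR
YYYYYYYYY
After op 4 fill(5,7,W) [3 cells changed]:
YYYYYYYYY
YYYYYYYYY
KKYYYYYYY
KKYYYYYYY
KKYGYYYYY
KKYYYWWWR
YYYYYYYYY

Answer: YYYYYYYYY
YYYYYYYYY
KKYYYYYYY
KKYYYYYYY
KKYGYYYYY
KKYYYWWWR
YYYYYYYYY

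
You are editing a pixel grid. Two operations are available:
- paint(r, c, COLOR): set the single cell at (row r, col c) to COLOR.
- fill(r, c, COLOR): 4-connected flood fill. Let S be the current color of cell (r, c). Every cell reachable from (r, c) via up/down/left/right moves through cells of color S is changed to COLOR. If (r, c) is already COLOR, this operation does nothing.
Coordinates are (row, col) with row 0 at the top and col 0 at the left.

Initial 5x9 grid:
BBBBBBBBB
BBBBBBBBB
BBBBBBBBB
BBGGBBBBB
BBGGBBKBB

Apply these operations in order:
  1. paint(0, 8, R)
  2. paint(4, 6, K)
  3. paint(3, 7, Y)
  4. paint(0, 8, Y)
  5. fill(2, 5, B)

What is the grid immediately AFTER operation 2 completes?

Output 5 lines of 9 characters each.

After op 1 paint(0,8,R):
BBBBBBBBR
BBBBBBBBB
BBBBBBBBB
BBGGBBBBB
BBGGBBKBB
After op 2 paint(4,6,K):
BBBBBBBBR
BBBBBBBBB
BBBBBBBBB
BBGGBBBBB
BBGGBBKBB

Answer: BBBBBBBBR
BBBBBBBBB
BBBBBBBBB
BBGGBBBBB
BBGGBBKBB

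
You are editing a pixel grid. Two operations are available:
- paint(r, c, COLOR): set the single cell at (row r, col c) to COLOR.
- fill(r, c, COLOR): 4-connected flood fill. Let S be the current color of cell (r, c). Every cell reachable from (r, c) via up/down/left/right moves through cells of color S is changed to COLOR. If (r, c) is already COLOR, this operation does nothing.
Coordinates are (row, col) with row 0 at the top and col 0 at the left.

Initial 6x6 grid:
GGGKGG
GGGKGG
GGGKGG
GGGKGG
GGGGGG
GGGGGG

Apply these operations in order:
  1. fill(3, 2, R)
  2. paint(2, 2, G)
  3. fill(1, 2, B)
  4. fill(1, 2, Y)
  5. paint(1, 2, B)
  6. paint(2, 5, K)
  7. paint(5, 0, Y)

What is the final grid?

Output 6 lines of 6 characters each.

Answer: YYYKYY
YYBKYY
YYGKYK
YYYKYY
YYYYYY
YYYYYY

Derivation:
After op 1 fill(3,2,R) [32 cells changed]:
RRRKRR
RRRKRR
RRRKRR
RRRKRR
RRRRRR
RRRRRR
After op 2 paint(2,2,G):
RRRKRR
RRRKRR
RRGKRR
RRRKRR
RRRRRR
RRRRRR
After op 3 fill(1,2,B) [31 cells changed]:
BBBKBB
BBBKBB
BBGKBB
BBBKBB
BBBBBB
BBBBBB
After op 4 fill(1,2,Y) [31 cells changed]:
YYYKYY
YYYKYY
YYGKYY
YYYKYY
YYYYYY
YYYYYY
After op 5 paint(1,2,B):
YYYKYY
YYBKYY
YYGKYY
YYYKYY
YYYYYY
YYYYYY
After op 6 paint(2,5,K):
YYYKYY
YYBKYY
YYGKYK
YYYKYY
YYYYYY
YYYYYY
After op 7 paint(5,0,Y):
YYYKYY
YYBKYY
YYGKYK
YYYKYY
YYYYYY
YYYYYY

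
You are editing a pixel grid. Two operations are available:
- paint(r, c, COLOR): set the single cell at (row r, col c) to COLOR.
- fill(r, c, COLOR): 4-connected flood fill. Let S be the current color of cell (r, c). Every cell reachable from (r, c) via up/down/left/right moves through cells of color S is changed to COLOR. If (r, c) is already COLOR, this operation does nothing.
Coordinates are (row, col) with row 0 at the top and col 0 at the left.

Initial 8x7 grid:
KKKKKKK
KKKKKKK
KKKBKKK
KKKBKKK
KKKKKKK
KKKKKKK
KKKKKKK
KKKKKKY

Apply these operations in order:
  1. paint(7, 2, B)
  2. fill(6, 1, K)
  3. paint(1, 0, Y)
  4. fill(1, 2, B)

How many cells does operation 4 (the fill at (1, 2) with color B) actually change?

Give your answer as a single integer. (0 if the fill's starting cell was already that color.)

After op 1 paint(7,2,B):
KKKKKKK
KKKKKKK
KKKBKKK
KKKBKKK
KKKKKKK
KKKKKKK
KKKKKKK
KKBKKKY
After op 2 fill(6,1,K) [0 cells changed]:
KKKKKKK
KKKKKKK
KKKBKKK
KKKBKKK
KKKKKKK
KKKKKKK
KKKKKKK
KKBKKKY
After op 3 paint(1,0,Y):
KKKKKKK
YKKKKKK
KKKBKKK
KKKBKKK
KKKKKKK
KKKKKKK
KKKKKKK
KKBKKKY
After op 4 fill(1,2,B) [51 cells changed]:
BBBBBBB
YBBBBBB
BBBBBBB
BBBBBBB
BBBBBBB
BBBBBBB
BBBBBBB
BBBBBBY

Answer: 51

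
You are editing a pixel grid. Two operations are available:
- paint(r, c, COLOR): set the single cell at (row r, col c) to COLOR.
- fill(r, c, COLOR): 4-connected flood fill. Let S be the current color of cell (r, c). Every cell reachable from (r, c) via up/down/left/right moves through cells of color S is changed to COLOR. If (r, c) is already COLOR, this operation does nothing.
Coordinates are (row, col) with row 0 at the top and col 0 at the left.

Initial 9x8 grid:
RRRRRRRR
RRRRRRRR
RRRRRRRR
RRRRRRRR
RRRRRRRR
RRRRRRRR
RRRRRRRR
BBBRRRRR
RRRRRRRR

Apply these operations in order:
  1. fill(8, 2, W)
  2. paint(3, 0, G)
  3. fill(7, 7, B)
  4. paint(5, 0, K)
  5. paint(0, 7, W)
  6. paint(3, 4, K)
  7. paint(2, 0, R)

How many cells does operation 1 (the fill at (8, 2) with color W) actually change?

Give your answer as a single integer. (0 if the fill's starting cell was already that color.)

After op 1 fill(8,2,W) [69 cells changed]:
WWWWWWWW
WWWWWWWW
WWWWWWWW
WWWWWWWW
WWWWWWWW
WWWWWWWW
WWWWWWWW
BBBWWWWW
WWWWWWWW

Answer: 69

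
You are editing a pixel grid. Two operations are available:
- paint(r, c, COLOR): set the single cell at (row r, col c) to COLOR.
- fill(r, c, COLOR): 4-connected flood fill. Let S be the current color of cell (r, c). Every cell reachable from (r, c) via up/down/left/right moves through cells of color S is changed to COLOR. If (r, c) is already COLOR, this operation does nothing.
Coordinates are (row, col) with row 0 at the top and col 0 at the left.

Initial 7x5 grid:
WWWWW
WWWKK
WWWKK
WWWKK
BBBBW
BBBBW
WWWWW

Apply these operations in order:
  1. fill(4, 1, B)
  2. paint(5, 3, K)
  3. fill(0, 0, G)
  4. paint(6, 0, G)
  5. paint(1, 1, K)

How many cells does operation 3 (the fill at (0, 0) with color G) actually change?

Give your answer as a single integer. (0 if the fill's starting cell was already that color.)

Answer: 14

Derivation:
After op 1 fill(4,1,B) [0 cells changed]:
WWWWW
WWWKK
WWWKK
WWWKK
BBBBW
BBBBW
WWWWW
After op 2 paint(5,3,K):
WWWWW
WWWKK
WWWKK
WWWKK
BBBBW
BBBKW
WWWWW
After op 3 fill(0,0,G) [14 cells changed]:
GGGGG
GGGKK
GGGKK
GGGKK
BBBBW
BBBKW
WWWWW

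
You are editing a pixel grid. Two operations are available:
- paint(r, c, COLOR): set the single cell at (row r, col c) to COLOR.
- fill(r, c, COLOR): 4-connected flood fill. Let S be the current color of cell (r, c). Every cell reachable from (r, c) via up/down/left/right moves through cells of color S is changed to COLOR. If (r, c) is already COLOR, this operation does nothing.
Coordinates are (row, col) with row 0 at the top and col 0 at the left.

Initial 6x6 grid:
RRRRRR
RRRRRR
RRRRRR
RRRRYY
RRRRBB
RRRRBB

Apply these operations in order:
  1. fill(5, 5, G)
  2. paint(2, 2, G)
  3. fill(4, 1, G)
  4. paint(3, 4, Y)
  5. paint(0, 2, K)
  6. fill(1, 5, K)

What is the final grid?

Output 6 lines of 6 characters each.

After op 1 fill(5,5,G) [4 cells changed]:
RRRRRR
RRRRRR
RRRRRR
RRRRYY
RRRRGG
RRRRGG
After op 2 paint(2,2,G):
RRRRRR
RRRRRR
RRGRRR
RRRRYY
RRRRGG
RRRRGG
After op 3 fill(4,1,G) [29 cells changed]:
GGGGGG
GGGGGG
GGGGGG
GGGGYY
GGGGGG
GGGGGG
After op 4 paint(3,4,Y):
GGGGGG
GGGGGG
GGGGGG
GGGGYY
GGGGGG
GGGGGG
After op 5 paint(0,2,K):
GGKGGG
GGGGGG
GGGGGG
GGGGYY
GGGGGG
GGGGGG
After op 6 fill(1,5,K) [33 cells changed]:
KKKKKK
KKKKKK
KKKKKK
KKKKYY
KKKKKK
KKKKKK

Answer: KKKKKK
KKKKKK
KKKKKK
KKKKYY
KKKKKK
KKKKKK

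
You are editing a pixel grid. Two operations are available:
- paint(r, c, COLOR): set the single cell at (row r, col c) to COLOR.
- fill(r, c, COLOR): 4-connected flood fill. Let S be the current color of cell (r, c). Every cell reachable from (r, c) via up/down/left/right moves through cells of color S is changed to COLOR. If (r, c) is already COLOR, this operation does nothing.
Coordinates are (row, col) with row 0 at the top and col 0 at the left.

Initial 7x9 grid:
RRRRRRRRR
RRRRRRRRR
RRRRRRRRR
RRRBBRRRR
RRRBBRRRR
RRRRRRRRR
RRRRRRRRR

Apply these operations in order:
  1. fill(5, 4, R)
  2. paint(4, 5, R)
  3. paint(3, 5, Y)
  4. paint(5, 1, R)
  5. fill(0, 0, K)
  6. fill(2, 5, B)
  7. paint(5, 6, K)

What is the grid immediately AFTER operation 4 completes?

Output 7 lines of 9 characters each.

After op 1 fill(5,4,R) [0 cells changed]:
RRRRRRRRR
RRRRRRRRR
RRRRRRRRR
RRRBBRRRR
RRRBBRRRR
RRRRRRRRR
RRRRRRRRR
After op 2 paint(4,5,R):
RRRRRRRRR
RRRRRRRRR
RRRRRRRRR
RRRBBRRRR
RRRBBRRRR
RRRRRRRRR
RRRRRRRRR
After op 3 paint(3,5,Y):
RRRRRRRRR
RRRRRRRRR
RRRRRRRRR
RRRBBYRRR
RRRBBRRRR
RRRRRRRRR
RRRRRRRRR
After op 4 paint(5,1,R):
RRRRRRRRR
RRRRRRRRR
RRRRRRRRR
RRRBBYRRR
RRRBBRRRR
RRRRRRRRR
RRRRRRRRR

Answer: RRRRRRRRR
RRRRRRRRR
RRRRRRRRR
RRRBBYRRR
RRRBBRRRR
RRRRRRRRR
RRRRRRRRR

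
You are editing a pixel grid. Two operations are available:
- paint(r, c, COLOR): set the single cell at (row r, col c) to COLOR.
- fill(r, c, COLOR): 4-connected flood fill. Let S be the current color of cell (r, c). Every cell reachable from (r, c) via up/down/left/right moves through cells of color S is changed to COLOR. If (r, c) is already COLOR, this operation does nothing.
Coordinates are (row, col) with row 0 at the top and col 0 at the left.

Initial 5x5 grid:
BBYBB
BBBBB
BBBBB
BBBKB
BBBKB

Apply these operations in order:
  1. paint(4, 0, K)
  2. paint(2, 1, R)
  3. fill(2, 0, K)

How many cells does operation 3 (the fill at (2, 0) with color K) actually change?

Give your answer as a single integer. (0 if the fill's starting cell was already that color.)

After op 1 paint(4,0,K):
BBYBB
BBBBB
BBBBB
BBBKB
KBBKB
After op 2 paint(2,1,R):
BBYBB
BBBBB
BRBBB
BBBKB
KBBKB
After op 3 fill(2,0,K) [20 cells changed]:
KKYKK
KKKKK
KRKKK
KKKKK
KKKKK

Answer: 20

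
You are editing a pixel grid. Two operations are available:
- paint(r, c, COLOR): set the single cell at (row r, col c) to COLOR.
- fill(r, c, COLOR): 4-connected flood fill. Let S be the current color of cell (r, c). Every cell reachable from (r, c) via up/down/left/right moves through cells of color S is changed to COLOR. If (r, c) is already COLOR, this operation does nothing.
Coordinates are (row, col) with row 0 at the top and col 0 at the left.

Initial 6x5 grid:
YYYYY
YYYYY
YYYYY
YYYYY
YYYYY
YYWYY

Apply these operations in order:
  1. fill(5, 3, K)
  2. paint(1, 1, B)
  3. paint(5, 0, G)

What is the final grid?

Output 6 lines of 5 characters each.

Answer: KKKKK
KBKKK
KKKKK
KKKKK
KKKKK
GKWKK

Derivation:
After op 1 fill(5,3,K) [29 cells changed]:
KKKKK
KKKKK
KKKKK
KKKKK
KKKKK
KKWKK
After op 2 paint(1,1,B):
KKKKK
KBKKK
KKKKK
KKKKK
KKKKK
KKWKK
After op 3 paint(5,0,G):
KKKKK
KBKKK
KKKKK
KKKKK
KKKKK
GKWKK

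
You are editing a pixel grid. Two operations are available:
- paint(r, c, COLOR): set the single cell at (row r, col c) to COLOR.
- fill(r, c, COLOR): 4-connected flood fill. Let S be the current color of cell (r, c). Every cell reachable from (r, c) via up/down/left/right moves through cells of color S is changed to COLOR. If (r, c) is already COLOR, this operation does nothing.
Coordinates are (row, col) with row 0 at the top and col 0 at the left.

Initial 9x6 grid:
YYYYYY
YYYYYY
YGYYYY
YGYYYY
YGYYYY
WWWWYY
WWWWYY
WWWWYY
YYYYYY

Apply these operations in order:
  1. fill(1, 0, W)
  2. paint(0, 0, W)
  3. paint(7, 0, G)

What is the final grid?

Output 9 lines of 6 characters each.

After op 1 fill(1,0,W) [39 cells changed]:
WWWWWW
WWWWWW
WGWWWW
WGWWWW
WGWWWW
WWWWWW
WWWWWW
WWWWWW
WWWWWW
After op 2 paint(0,0,W):
WWWWWW
WWWWWW
WGWWWW
WGWWWW
WGWWWW
WWWWWW
WWWWWW
WWWWWW
WWWWWW
After op 3 paint(7,0,G):
WWWWWW
WWWWWW
WGWWWW
WGWWWW
WGWWWW
WWWWWW
WWWWWW
GWWWWW
WWWWWW

Answer: WWWWWW
WWWWWW
WGWWWW
WGWWWW
WGWWWW
WWWWWW
WWWWWW
GWWWWW
WWWWWW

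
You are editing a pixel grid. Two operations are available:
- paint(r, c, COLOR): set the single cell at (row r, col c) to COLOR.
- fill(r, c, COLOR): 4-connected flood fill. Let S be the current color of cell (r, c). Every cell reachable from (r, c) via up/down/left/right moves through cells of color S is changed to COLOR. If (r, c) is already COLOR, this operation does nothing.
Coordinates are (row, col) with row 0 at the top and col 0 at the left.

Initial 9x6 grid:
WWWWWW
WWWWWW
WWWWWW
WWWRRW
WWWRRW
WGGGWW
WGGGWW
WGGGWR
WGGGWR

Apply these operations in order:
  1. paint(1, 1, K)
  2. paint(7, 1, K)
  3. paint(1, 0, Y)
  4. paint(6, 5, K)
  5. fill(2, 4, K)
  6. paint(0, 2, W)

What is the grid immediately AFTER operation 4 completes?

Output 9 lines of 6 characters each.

Answer: WWWWWW
YKWWWW
WWWWWW
WWWRRW
WWWRRW
WGGGWW
WGGGWK
WKGGWR
WGGGWR

Derivation:
After op 1 paint(1,1,K):
WWWWWW
WKWWWW
WWWWWW
WWWRRW
WWWRRW
WGGGWW
WGGGWW
WGGGWR
WGGGWR
After op 2 paint(7,1,K):
WWWWWW
WKWWWW
WWWWWW
WWWRRW
WWWRRW
WGGGWW
WGGGWW
WKGGWR
WGGGWR
After op 3 paint(1,0,Y):
WWWWWW
YKWWWW
WWWWWW
WWWRRW
WWWRRW
WGGGWW
WGGGWW
WKGGWR
WGGGWR
After op 4 paint(6,5,K):
WWWWWW
YKWWWW
WWWWWW
WWWRRW
WWWRRW
WGGGWW
WGGGWK
WKGGWR
WGGGWR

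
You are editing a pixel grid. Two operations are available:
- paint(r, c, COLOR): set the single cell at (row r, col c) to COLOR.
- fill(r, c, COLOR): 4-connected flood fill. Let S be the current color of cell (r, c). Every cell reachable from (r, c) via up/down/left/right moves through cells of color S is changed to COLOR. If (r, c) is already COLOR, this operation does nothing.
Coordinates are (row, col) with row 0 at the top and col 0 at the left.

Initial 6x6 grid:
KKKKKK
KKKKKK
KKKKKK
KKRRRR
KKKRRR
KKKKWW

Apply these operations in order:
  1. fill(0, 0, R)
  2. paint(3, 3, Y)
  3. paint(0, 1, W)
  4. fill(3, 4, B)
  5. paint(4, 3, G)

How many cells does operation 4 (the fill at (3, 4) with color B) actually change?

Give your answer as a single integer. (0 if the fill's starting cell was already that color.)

Answer: 32

Derivation:
After op 1 fill(0,0,R) [27 cells changed]:
RRRRRR
RRRRRR
RRRRRR
RRRRRR
RRRRRR
RRRRWW
After op 2 paint(3,3,Y):
RRRRRR
RRRRRR
RRRRRR
RRRYRR
RRRRRR
RRRRWW
After op 3 paint(0,1,W):
RWRRRR
RRRRRR
RRRRRR
RRRYRR
RRRRRR
RRRRWW
After op 4 fill(3,4,B) [32 cells changed]:
BWBBBB
BBBBBB
BBBBBB
BBBYBB
BBBBBB
BBBBWW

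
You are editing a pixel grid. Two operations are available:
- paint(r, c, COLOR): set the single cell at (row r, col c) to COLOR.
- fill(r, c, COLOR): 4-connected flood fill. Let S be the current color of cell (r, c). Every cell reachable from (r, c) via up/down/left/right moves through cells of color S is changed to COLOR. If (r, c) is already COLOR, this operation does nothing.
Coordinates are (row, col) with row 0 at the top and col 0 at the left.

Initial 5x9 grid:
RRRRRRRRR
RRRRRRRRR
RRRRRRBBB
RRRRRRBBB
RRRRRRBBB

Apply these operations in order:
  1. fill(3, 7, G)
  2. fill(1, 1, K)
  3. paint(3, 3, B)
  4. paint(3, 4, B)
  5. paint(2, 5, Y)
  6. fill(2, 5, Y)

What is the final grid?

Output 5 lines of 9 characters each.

After op 1 fill(3,7,G) [9 cells changed]:
RRRRRRRRR
RRRRRRRRR
RRRRRRGGG
RRRRRRGGG
RRRRRRGGG
After op 2 fill(1,1,K) [36 cells changed]:
KKKKKKKKK
KKKKKKKKK
KKKKKKGGG
KKKKKKGGG
KKKKKKGGG
After op 3 paint(3,3,B):
KKKKKKKKK
KKKKKKKKK
KKKKKKGGG
KKKBKKGGG
KKKKKKGGG
After op 4 paint(3,4,B):
KKKKKKKKK
KKKKKKKKK
KKKKKKGGG
KKKBBKGGG
KKKKKKGGG
After op 5 paint(2,5,Y):
KKKKKKKKK
KKKKKKKKK
KKKKKYGGG
KKKBBKGGG
KKKKKKGGG
After op 6 fill(2,5,Y) [0 cells changed]:
KKKKKKKKK
KKKKKKKKK
KKKKKYGGG
KKKBBKGGG
KKKKKKGGG

Answer: KKKKKKKKK
KKKKKKKKK
KKKKKYGGG
KKKBBKGGG
KKKKKKGGG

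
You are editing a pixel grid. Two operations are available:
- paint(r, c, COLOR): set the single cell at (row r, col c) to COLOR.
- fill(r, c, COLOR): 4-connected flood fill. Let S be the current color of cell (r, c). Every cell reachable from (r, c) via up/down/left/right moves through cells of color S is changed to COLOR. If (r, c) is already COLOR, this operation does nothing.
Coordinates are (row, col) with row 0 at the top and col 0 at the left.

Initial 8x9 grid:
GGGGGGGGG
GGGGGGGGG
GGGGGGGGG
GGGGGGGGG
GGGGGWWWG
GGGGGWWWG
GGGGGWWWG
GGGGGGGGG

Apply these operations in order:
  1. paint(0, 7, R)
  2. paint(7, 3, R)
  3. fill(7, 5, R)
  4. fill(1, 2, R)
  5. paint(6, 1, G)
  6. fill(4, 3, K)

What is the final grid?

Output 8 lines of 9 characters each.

After op 1 paint(0,7,R):
GGGGGGGRG
GGGGGGGGG
GGGGGGGGG
GGGGGGGGG
GGGGGWWWG
GGGGGWWWG
GGGGGWWWG
GGGGGGGGG
After op 2 paint(7,3,R):
GGGGGGGRG
GGGGGGGGG
GGGGGGGGG
GGGGGGGGG
GGGGGWWWG
GGGGGWWWG
GGGGGWWWG
GGGRGGGGG
After op 3 fill(7,5,R) [61 cells changed]:
RRRRRRRRR
RRRRRRRRR
RRRRRRRRR
RRRRRRRRR
RRRRRWWWR
RRRRRWWWR
RRRRRWWWR
RRRRRRRRR
After op 4 fill(1,2,R) [0 cells changed]:
RRRRRRRRR
RRRRRRRRR
RRRRRRRRR
RRRRRRRRR
RRRRRWWWR
RRRRRWWWR
RRRRRWWWR
RRRRRRRRR
After op 5 paint(6,1,G):
RRRRRRRRR
RRRRRRRRR
RRRRRRRRR
RRRRRRRRR
RRRRRWWWR
RRRRRWWWR
RGRRRWWWR
RRRRRRRRR
After op 6 fill(4,3,K) [62 cells changed]:
KKKKKKKKK
KKKKKKKKK
KKKKKKKKK
KKKKKKKKK
KKKKKWWWK
KKKKKWWWK
KGKKKWWWK
KKKKKKKKK

Answer: KKKKKKKKK
KKKKKKKKK
KKKKKKKKK
KKKKKKKKK
KKKKKWWWK
KKKKKWWWK
KGKKKWWWK
KKKKKKKKK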